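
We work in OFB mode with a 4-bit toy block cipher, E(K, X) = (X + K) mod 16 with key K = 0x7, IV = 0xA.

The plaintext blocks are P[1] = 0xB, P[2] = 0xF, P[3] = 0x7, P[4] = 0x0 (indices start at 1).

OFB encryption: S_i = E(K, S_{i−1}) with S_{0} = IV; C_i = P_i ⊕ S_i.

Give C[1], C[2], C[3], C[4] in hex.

C[1]: S = E(K, 0xA) = 0x1; 0xB ⊕ 0x1 = 0xA.
C[2]: S = E(K, 0x1) = 0x8; 0xF ⊕ 0x8 = 0x7.
C[3]: S = E(K, 0x8) = 0xF; 0x7 ⊕ 0xF = 0x8.
C[4]: S = E(K, 0xF) = 0x6; 0x0 ⊕ 0x6 = 0x6.

C[1] = 0xA, C[2] = 0x7, C[3] = 0x8, C[4] = 0x6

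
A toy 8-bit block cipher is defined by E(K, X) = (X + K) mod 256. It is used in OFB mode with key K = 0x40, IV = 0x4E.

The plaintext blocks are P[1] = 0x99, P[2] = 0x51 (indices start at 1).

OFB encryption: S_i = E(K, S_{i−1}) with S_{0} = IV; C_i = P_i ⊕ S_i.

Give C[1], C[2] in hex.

C[1]: S = E(K, 0x4E) = 0x8E; 0x99 ⊕ 0x8E = 0x17.
C[2]: S = E(K, 0x8E) = 0xCE; 0x51 ⊕ 0xCE = 0x9F.

C[1] = 0x17, C[2] = 0x9F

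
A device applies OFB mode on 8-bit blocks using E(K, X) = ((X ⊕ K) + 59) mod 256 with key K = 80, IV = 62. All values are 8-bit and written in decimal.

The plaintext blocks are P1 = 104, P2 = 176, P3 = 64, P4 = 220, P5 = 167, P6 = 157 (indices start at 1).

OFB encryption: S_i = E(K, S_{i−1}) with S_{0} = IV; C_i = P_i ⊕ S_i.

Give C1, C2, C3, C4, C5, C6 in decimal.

C1 = 193, C2 = 132, C3 = 223, C4 = 214, C5 = 50, C6 = 157

C1: S = E(K, 62) = 169; 104 ⊕ 169 = 193.
C2: S = E(K, 169) = 52; 176 ⊕ 52 = 132.
C3: S = E(K, 52) = 159; 64 ⊕ 159 = 223.
C4: S = E(K, 159) = 10; 220 ⊕ 10 = 214.
C5: S = E(K, 10) = 149; 167 ⊕ 149 = 50.
C6: S = E(K, 149) = 0; 157 ⊕ 0 = 157.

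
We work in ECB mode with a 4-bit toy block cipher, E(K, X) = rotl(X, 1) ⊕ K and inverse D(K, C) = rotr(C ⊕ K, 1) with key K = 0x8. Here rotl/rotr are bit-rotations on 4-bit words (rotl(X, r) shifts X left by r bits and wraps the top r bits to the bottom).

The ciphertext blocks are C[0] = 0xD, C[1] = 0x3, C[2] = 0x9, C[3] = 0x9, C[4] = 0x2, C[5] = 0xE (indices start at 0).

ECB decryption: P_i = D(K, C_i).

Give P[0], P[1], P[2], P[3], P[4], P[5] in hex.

P[0]: D(K, 0xD) = 0xA.
P[1]: D(K, 0x3) = 0xD.
P[2]: D(K, 0x9) = 0x8.
P[3]: D(K, 0x9) = 0x8.
P[4]: D(K, 0x2) = 0x5.
P[5]: D(K, 0xE) = 0x3.

P[0] = 0xA, P[1] = 0xD, P[2] = 0x8, P[3] = 0x8, P[4] = 0x5, P[5] = 0x3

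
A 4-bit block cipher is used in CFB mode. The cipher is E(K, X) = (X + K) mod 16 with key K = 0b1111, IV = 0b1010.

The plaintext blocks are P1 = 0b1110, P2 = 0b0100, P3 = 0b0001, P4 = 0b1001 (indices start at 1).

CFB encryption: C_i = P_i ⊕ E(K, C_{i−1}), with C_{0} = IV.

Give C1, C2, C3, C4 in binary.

C1 = 0b0111, C2 = 0b0010, C3 = 0b0000, C4 = 0b0110

C1: E(K, 0b1010) = 0b1001; 0b1110 ⊕ 0b1001 = 0b0111.
C2: E(K, 0b0111) = 0b0110; 0b0100 ⊕ 0b0110 = 0b0010.
C3: E(K, 0b0010) = 0b0001; 0b0001 ⊕ 0b0001 = 0b0000.
C4: E(K, 0b0000) = 0b1111; 0b1001 ⊕ 0b1111 = 0b0110.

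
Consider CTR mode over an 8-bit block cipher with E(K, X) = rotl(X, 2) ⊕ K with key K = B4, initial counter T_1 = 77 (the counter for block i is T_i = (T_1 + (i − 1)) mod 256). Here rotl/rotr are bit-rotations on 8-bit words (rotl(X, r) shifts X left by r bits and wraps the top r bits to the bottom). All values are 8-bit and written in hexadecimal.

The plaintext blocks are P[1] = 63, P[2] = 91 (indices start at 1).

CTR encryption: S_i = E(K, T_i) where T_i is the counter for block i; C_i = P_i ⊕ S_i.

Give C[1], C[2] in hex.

C[1] = 0A, C[2] = C4

C[1]: T = 77, S = E(K, T) = 69; 63 ⊕ 69 = 0A.
C[2]: T = 78, S = E(K, T) = 55; 91 ⊕ 55 = C4.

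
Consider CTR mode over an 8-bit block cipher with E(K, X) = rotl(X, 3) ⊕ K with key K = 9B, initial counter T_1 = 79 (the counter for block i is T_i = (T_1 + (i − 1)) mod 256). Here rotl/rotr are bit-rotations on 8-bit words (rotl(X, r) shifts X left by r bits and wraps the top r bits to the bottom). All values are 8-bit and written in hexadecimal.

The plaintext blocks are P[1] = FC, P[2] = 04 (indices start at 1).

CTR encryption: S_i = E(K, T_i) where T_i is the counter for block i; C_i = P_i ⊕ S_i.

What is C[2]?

C[2] = 4C

C[1]: T = 79, S = E(K, T) = 50; FC ⊕ 50 = AC.
C[2]: T = 7A, S = E(K, T) = 48; 04 ⊕ 48 = 4C.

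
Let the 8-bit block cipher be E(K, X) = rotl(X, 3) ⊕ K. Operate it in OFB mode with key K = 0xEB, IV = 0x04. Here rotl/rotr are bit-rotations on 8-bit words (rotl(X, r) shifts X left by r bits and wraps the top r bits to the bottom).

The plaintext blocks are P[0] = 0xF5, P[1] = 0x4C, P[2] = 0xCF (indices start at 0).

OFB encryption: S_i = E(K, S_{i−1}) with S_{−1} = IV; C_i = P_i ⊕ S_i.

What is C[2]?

C[0]: S = E(K, 0x04) = 0xCB; 0xF5 ⊕ 0xCB = 0x3E.
C[1]: S = E(K, 0xCB) = 0xB5; 0x4C ⊕ 0xB5 = 0xF9.
C[2]: S = E(K, 0xB5) = 0x46; 0xCF ⊕ 0x46 = 0x89.

C[2] = 0x89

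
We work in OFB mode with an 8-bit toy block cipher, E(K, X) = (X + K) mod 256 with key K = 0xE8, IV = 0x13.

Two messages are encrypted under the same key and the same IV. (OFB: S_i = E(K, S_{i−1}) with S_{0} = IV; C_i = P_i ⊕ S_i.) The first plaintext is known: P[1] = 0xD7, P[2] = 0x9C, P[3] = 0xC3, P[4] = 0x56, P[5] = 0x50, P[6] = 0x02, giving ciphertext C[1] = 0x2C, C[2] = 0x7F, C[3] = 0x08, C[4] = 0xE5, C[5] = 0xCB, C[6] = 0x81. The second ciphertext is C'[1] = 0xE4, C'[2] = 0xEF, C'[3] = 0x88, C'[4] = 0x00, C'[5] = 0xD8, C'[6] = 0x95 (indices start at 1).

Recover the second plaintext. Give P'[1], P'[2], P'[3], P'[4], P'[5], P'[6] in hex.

In OFB with a reused IV, both messages share the same keystream S_i, so C_i ⊕ C'_i = P_i ⊕ P'_i and thus P'_i = P_i ⊕ C_i ⊕ C'_i.
P'[1]: 0xD7 ⊕ 0x2C ⊕ 0xE4 = 0x1F.
P'[2]: 0x9C ⊕ 0x7F ⊕ 0xEF = 0x0C.
P'[3]: 0xC3 ⊕ 0x08 ⊕ 0x88 = 0x43.
P'[4]: 0x56 ⊕ 0xE5 ⊕ 0x00 = 0xB3.
P'[5]: 0x50 ⊕ 0xCB ⊕ 0xD8 = 0x43.
P'[6]: 0x02 ⊕ 0x81 ⊕ 0x95 = 0x16.

P'[1] = 0x1F, P'[2] = 0x0C, P'[3] = 0x43, P'[4] = 0xB3, P'[5] = 0x43, P'[6] = 0x16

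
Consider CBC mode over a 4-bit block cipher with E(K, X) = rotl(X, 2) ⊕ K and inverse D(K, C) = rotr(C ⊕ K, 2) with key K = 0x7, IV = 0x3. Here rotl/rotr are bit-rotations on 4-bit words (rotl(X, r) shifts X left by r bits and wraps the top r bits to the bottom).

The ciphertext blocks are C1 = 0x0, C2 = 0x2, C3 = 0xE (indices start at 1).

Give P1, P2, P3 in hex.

CBC decryption: P_i = D(K, C_i) ⊕ C_{i−1}, with C_{0} = IV.
P1: D(K, 0x0) = 0xD; 0xD ⊕ 0x3 = 0xE.
P2: D(K, 0x2) = 0x5; 0x5 ⊕ 0x0 = 0x5.
P3: D(K, 0xE) = 0x6; 0x6 ⊕ 0x2 = 0x4.

P1 = 0xE, P2 = 0x5, P3 = 0x4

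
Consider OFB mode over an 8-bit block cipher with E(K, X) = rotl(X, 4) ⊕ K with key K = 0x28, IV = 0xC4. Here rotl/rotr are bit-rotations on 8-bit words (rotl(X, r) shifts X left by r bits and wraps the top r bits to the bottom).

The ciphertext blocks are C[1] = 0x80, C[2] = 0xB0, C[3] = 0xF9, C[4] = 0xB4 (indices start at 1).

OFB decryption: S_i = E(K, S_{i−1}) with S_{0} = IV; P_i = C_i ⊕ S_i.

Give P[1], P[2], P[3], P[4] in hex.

P[1]: S = E(K, 0xC4) = 0x64; 0x80 ⊕ 0x64 = 0xE4.
P[2]: S = E(K, 0x64) = 0x6E; 0xB0 ⊕ 0x6E = 0xDE.
P[3]: S = E(K, 0x6E) = 0xCE; 0xF9 ⊕ 0xCE = 0x37.
P[4]: S = E(K, 0xCE) = 0xC4; 0xB4 ⊕ 0xC4 = 0x70.

P[1] = 0xE4, P[2] = 0xDE, P[3] = 0x37, P[4] = 0x70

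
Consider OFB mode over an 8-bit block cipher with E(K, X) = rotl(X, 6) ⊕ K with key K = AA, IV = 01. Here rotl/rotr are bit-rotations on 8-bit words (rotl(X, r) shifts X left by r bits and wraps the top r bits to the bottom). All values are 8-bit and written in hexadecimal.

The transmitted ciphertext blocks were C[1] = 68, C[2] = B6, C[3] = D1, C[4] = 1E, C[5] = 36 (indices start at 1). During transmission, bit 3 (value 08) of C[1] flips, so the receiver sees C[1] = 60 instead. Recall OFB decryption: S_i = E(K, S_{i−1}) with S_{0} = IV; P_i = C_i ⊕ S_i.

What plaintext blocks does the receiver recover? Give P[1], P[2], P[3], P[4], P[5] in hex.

Only C[1] changed, to 60. In OFB, a change in C_i flips the same bit in P_i only; the keystream is unaffected. Decrypting the received ciphertext:
P[1]: S = E(K, 01) = EA; 60 ⊕ EA = 8A.
P[2]: S = E(K, EA) = 10; B6 ⊕ 10 = A6.
P[3]: S = E(K, 10) = AE; D1 ⊕ AE = 7F.
P[4]: S = E(K, AE) = 01; 1E ⊕ 01 = 1F.
P[5]: S = E(K, 01) = EA; 36 ⊕ EA = DC.
Blocks that differ from the original plaintext: P[1].

P[1] = 8A, P[2] = A6, P[3] = 7F, P[4] = 1F, P[5] = DC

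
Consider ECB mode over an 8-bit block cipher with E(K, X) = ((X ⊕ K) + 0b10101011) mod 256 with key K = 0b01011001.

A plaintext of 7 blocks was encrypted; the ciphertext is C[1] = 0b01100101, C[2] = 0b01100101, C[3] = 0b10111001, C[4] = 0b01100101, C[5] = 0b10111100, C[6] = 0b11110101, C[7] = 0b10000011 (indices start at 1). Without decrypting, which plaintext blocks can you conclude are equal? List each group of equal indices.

P[1] = P[2] = P[4]

ECB encrypts each block independently with the same key, so equal ciphertext blocks imply equal plaintext blocks.
C[1] = C[2] = C[4] = 0b01100101, so P[1] = P[2] = P[4].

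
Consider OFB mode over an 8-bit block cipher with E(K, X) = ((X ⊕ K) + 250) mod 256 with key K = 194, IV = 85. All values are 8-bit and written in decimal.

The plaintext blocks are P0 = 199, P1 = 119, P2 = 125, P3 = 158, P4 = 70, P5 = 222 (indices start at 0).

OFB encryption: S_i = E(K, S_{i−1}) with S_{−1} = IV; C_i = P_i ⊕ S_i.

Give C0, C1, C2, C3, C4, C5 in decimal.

C0: S = E(K, 85) = 145; 199 ⊕ 145 = 86.
C1: S = E(K, 145) = 77; 119 ⊕ 77 = 58.
C2: S = E(K, 77) = 137; 125 ⊕ 137 = 244.
C3: S = E(K, 137) = 69; 158 ⊕ 69 = 219.
C4: S = E(K, 69) = 129; 70 ⊕ 129 = 199.
C5: S = E(K, 129) = 61; 222 ⊕ 61 = 227.

C0 = 86, C1 = 58, C2 = 244, C3 = 219, C4 = 199, C5 = 227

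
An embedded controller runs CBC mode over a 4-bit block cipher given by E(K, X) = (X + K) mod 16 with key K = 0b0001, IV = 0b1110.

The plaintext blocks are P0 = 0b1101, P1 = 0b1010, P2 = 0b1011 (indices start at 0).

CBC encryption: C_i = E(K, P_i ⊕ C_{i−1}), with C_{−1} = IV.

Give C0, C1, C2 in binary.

C0: P0 ⊕ 0b1110 = 0b0011; E(K, 0b0011) = 0b0100.
C1: P1 ⊕ 0b0100 = 0b1110; E(K, 0b1110) = 0b1111.
C2: P2 ⊕ 0b1111 = 0b0100; E(K, 0b0100) = 0b0101.

C0 = 0b0100, C1 = 0b1111, C2 = 0b0101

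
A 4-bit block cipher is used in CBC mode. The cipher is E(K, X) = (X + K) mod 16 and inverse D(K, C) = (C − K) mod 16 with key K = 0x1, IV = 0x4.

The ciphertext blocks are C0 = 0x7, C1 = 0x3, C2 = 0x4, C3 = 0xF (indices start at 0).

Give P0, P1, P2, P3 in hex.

CBC decryption: P_i = D(K, C_i) ⊕ C_{i−1}, with C_{−1} = IV.
P0: D(K, 0x7) = 0x6; 0x6 ⊕ 0x4 = 0x2.
P1: D(K, 0x3) = 0x2; 0x2 ⊕ 0x7 = 0x5.
P2: D(K, 0x4) = 0x3; 0x3 ⊕ 0x3 = 0x0.
P3: D(K, 0xF) = 0xE; 0xE ⊕ 0x4 = 0xA.

P0 = 0x2, P1 = 0x5, P2 = 0x0, P3 = 0xA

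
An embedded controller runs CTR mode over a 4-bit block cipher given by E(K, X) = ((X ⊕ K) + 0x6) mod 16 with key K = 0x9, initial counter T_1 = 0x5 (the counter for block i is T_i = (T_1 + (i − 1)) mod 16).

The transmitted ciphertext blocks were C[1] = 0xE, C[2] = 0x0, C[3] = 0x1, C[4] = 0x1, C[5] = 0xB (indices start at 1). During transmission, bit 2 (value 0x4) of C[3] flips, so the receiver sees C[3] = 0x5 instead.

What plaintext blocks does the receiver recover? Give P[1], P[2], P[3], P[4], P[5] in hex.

P[1] = 0xC, P[2] = 0x5, P[3] = 0x1, P[4] = 0x6, P[5] = 0xD

CTR decryption: S_i = E(K, T_i) where T_i is the counter for block i; P_i = C_i ⊕ S_i.
Only C[3] changed, to 0x5. In CTR, a change in C_i flips the same bit in P_i only; the keystream is unaffected. Decrypting the received ciphertext:
P[1]: T = 0x5, S = E(K, T) = 0x2; 0xE ⊕ 0x2 = 0xC.
P[2]: T = 0x6, S = E(K, T) = 0x5; 0x0 ⊕ 0x5 = 0x5.
P[3]: T = 0x7, S = E(K, T) = 0x4; 0x5 ⊕ 0x4 = 0x1.
P[4]: T = 0x8, S = E(K, T) = 0x7; 0x1 ⊕ 0x7 = 0x6.
P[5]: T = 0x9, S = E(K, T) = 0x6; 0xB ⊕ 0x6 = 0xD.
Blocks that differ from the original plaintext: P[3].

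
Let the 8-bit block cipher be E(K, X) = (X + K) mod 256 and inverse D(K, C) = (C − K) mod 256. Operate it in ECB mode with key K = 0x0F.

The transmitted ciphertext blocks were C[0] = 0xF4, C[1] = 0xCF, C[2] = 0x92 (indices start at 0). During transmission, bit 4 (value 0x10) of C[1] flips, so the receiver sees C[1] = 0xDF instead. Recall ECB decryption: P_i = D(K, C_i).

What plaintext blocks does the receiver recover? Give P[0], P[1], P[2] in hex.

P[0] = 0xE5, P[1] = 0xD0, P[2] = 0x83

Only C[1] changed, to 0xDF. In ECB, a change in C_i affects only P_i. Decrypting the received ciphertext:
P[0]: D(K, 0xF4) = 0xE5.
P[1]: D(K, 0xDF) = 0xD0.
P[2]: D(K, 0x92) = 0x83.
Blocks that differ from the original plaintext: P[1].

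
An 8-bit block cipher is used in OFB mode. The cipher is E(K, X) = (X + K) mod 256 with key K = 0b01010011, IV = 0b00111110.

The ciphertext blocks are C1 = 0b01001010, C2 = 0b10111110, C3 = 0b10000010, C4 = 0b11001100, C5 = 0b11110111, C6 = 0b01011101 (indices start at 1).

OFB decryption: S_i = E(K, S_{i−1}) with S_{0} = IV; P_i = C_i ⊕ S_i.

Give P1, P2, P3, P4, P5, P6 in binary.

P1: S = E(K, 0b00111110) = 0b10010001; 0b01001010 ⊕ 0b10010001 = 0b11011011.
P2: S = E(K, 0b10010001) = 0b11100100; 0b10111110 ⊕ 0b11100100 = 0b01011010.
P3: S = E(K, 0b11100100) = 0b00110111; 0b10000010 ⊕ 0b00110111 = 0b10110101.
P4: S = E(K, 0b00110111) = 0b10001010; 0b11001100 ⊕ 0b10001010 = 0b01000110.
P5: S = E(K, 0b10001010) = 0b11011101; 0b11110111 ⊕ 0b11011101 = 0b00101010.
P6: S = E(K, 0b11011101) = 0b00110000; 0b01011101 ⊕ 0b00110000 = 0b01101101.

P1 = 0b11011011, P2 = 0b01011010, P3 = 0b10110101, P4 = 0b01000110, P5 = 0b00101010, P6 = 0b01101101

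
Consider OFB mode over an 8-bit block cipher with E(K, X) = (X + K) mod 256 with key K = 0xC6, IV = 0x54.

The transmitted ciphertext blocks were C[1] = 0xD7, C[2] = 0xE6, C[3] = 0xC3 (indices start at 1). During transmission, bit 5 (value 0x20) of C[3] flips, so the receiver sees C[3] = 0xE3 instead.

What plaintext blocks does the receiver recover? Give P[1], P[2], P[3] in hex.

OFB decryption: S_i = E(K, S_{i−1}) with S_{0} = IV; P_i = C_i ⊕ S_i.
Only C[3] changed, to 0xE3. In OFB, a change in C_i flips the same bit in P_i only; the keystream is unaffected. Decrypting the received ciphertext:
P[1]: S = E(K, 0x54) = 0x1A; 0xD7 ⊕ 0x1A = 0xCD.
P[2]: S = E(K, 0x1A) = 0xE0; 0xE6 ⊕ 0xE0 = 0x06.
P[3]: S = E(K, 0xE0) = 0xA6; 0xE3 ⊕ 0xA6 = 0x45.
Blocks that differ from the original plaintext: P[3].

P[1] = 0xCD, P[2] = 0x06, P[3] = 0x45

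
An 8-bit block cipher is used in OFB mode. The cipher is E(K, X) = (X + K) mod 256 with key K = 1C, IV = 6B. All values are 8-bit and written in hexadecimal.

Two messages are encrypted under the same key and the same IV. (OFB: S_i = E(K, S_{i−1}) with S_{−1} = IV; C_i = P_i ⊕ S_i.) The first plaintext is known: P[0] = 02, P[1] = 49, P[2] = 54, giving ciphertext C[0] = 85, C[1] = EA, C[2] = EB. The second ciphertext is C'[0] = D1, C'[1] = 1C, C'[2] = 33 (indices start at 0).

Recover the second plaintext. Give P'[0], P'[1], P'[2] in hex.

In OFB with a reused IV, both messages share the same keystream S_i, so C_i ⊕ C'_i = P_i ⊕ P'_i and thus P'_i = P_i ⊕ C_i ⊕ C'_i.
P'[0]: 02 ⊕ 85 ⊕ D1 = 56.
P'[1]: 49 ⊕ EA ⊕ 1C = BF.
P'[2]: 54 ⊕ EB ⊕ 33 = 8C.

P'[0] = 56, P'[1] = BF, P'[2] = 8C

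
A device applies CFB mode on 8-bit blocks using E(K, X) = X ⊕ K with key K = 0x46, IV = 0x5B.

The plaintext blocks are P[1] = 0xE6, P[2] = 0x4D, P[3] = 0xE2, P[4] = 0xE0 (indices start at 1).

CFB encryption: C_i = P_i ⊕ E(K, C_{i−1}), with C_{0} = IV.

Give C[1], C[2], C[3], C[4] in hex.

C[1]: E(K, 0x5B) = 0x1D; 0xE6 ⊕ 0x1D = 0xFB.
C[2]: E(K, 0xFB) = 0xBD; 0x4D ⊕ 0xBD = 0xF0.
C[3]: E(K, 0xF0) = 0xB6; 0xE2 ⊕ 0xB6 = 0x54.
C[4]: E(K, 0x54) = 0x12; 0xE0 ⊕ 0x12 = 0xF2.

C[1] = 0xFB, C[2] = 0xF0, C[3] = 0x54, C[4] = 0xF2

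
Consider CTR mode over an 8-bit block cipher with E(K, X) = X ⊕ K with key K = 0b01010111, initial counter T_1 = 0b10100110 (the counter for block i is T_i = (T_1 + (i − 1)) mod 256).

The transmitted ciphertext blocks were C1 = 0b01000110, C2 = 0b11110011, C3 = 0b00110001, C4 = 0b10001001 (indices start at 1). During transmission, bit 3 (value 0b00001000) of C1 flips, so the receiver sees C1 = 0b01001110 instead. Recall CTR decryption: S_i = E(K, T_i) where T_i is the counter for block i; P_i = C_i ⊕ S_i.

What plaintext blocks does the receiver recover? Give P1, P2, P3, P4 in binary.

Only C1 changed, to 0b01001110. In CTR, a change in C_i flips the same bit in P_i only; the keystream is unaffected. Decrypting the received ciphertext:
P1: T = 0b10100110, S = E(K, T) = 0b11110001; 0b01001110 ⊕ 0b11110001 = 0b10111111.
P2: T = 0b10100111, S = E(K, T) = 0b11110000; 0b11110011 ⊕ 0b11110000 = 0b00000011.
P3: T = 0b10101000, S = E(K, T) = 0b11111111; 0b00110001 ⊕ 0b11111111 = 0b11001110.
P4: T = 0b10101001, S = E(K, T) = 0b11111110; 0b10001001 ⊕ 0b11111110 = 0b01110111.
Blocks that differ from the original plaintext: P1.

P1 = 0b10111111, P2 = 0b00000011, P3 = 0b11001110, P4 = 0b01110111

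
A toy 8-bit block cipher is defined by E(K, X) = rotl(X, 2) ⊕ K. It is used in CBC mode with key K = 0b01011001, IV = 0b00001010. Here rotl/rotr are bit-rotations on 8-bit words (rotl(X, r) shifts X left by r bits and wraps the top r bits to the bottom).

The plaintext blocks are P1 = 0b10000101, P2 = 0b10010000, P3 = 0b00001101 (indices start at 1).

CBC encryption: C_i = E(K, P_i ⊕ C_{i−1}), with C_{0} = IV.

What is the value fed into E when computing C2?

0b11110111

C1: P1 ⊕ 0b00001010 = 0b10001111; E(K, 0b10001111) = 0b01100111.
C2: P2 ⊕ 0b01100111 = 0b11110111; E(K, 0b11110111) = 0b10000110.
So the input to E for block 2 is 0b11110111.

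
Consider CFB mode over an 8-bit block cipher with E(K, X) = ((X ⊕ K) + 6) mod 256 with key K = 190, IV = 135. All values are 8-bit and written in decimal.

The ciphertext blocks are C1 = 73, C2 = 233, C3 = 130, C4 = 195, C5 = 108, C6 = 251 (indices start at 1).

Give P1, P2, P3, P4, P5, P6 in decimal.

P1 = 118, P2 = 20, P3 = 223, P4 = 129, P5 = 239, P6 = 35

CFB decryption: P_i = C_i ⊕ E(K, C_{i−1}), with C_{0} = IV.
P1: E(K, 135) = 63; 73 ⊕ 63 = 118.
P2: E(K, 73) = 253; 233 ⊕ 253 = 20.
P3: E(K, 233) = 93; 130 ⊕ 93 = 223.
P4: E(K, 130) = 66; 195 ⊕ 66 = 129.
P5: E(K, 195) = 131; 108 ⊕ 131 = 239.
P6: E(K, 108) = 216; 251 ⊕ 216 = 35.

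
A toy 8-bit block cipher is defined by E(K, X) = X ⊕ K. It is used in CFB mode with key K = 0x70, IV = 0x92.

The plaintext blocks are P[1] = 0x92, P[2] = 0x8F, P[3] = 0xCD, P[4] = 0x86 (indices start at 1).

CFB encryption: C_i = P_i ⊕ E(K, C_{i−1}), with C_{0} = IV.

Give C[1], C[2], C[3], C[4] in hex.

C[1]: E(K, 0x92) = 0xE2; 0x92 ⊕ 0xE2 = 0x70.
C[2]: E(K, 0x70) = 0x00; 0x8F ⊕ 0x00 = 0x8F.
C[3]: E(K, 0x8F) = 0xFF; 0xCD ⊕ 0xFF = 0x32.
C[4]: E(K, 0x32) = 0x42; 0x86 ⊕ 0x42 = 0xC4.

C[1] = 0x70, C[2] = 0x8F, C[3] = 0x32, C[4] = 0xC4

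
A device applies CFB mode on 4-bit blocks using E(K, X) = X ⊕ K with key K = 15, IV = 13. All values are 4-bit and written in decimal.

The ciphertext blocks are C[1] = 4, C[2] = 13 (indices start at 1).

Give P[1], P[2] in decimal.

CFB decryption: P_i = C_i ⊕ E(K, C_{i−1}), with C_{0} = IV.
P[1]: E(K, 13) = 2; 4 ⊕ 2 = 6.
P[2]: E(K, 4) = 11; 13 ⊕ 11 = 6.

P[1] = 6, P[2] = 6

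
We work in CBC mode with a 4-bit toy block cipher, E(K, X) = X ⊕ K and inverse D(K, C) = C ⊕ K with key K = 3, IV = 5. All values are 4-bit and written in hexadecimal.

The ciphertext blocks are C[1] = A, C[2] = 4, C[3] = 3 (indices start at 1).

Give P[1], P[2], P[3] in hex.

CBC decryption: P_i = D(K, C_i) ⊕ C_{i−1}, with C_{0} = IV.
P[1]: D(K, A) = 9; 9 ⊕ 5 = C.
P[2]: D(K, 4) = 7; 7 ⊕ A = D.
P[3]: D(K, 3) = 0; 0 ⊕ 4 = 4.

P[1] = C, P[2] = D, P[3] = 4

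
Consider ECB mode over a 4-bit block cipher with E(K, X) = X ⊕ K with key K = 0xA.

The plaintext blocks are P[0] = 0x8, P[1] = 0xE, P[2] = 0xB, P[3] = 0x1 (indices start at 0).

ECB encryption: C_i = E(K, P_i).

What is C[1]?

C[1] = 0x4

C[1]: E(K, 0xE) = 0x4.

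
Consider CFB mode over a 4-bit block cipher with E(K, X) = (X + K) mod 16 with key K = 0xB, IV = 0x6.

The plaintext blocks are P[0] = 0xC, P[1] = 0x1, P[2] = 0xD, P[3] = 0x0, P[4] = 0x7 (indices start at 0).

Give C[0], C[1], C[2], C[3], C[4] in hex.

CFB encryption: C_i = P_i ⊕ E(K, C_{i−1}), with C_{−1} = IV.
C[0]: E(K, 0x6) = 0x1; 0xC ⊕ 0x1 = 0xD.
C[1]: E(K, 0xD) = 0x8; 0x1 ⊕ 0x8 = 0x9.
C[2]: E(K, 0x9) = 0x4; 0xD ⊕ 0x4 = 0x9.
C[3]: E(K, 0x9) = 0x4; 0x0 ⊕ 0x4 = 0x4.
C[4]: E(K, 0x4) = 0xF; 0x7 ⊕ 0xF = 0x8.

C[0] = 0xD, C[1] = 0x9, C[2] = 0x9, C[3] = 0x4, C[4] = 0x8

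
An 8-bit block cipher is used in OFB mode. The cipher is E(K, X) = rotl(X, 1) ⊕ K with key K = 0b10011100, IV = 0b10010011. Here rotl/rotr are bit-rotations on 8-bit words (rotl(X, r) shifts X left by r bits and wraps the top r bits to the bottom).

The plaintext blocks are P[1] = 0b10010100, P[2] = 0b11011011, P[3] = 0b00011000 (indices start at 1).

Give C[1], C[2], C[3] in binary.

C[1] = 0b00101111, C[2] = 0b00110000, C[3] = 0b01010011

OFB encryption: S_i = E(K, S_{i−1}) with S_{0} = IV; C_i = P_i ⊕ S_i.
C[1]: S = E(K, 0b10010011) = 0b10111011; 0b10010100 ⊕ 0b10111011 = 0b00101111.
C[2]: S = E(K, 0b10111011) = 0b11101011; 0b11011011 ⊕ 0b11101011 = 0b00110000.
C[3]: S = E(K, 0b11101011) = 0b01001011; 0b00011000 ⊕ 0b01001011 = 0b01010011.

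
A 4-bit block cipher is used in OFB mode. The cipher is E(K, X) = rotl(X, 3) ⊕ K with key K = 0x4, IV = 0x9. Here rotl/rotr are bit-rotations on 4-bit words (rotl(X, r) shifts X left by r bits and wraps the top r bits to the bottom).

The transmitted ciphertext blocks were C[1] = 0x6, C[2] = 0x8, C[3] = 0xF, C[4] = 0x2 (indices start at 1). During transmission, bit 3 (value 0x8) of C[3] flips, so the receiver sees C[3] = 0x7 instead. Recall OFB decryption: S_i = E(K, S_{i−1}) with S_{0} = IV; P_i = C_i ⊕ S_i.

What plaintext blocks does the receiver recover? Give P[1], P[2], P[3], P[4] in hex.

Only C[3] changed, to 0x7. In OFB, a change in C_i flips the same bit in P_i only; the keystream is unaffected. Decrypting the received ciphertext:
P[1]: S = E(K, 0x9) = 0x8; 0x6 ⊕ 0x8 = 0xE.
P[2]: S = E(K, 0x8) = 0x0; 0x8 ⊕ 0x0 = 0x8.
P[3]: S = E(K, 0x0) = 0x4; 0x7 ⊕ 0x4 = 0x3.
P[4]: S = E(K, 0x4) = 0x6; 0x2 ⊕ 0x6 = 0x4.
Blocks that differ from the original plaintext: P[3].

P[1] = 0xE, P[2] = 0x8, P[3] = 0x3, P[4] = 0x4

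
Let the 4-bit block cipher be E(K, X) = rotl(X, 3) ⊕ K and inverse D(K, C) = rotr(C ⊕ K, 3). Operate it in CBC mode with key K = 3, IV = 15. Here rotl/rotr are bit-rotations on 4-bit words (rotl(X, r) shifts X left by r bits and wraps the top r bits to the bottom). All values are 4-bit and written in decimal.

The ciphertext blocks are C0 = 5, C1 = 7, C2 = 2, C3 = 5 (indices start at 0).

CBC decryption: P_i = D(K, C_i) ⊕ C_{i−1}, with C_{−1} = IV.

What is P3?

P3: D(K, 5) = 12; 12 ⊕ 2 = 14.

P3 = 14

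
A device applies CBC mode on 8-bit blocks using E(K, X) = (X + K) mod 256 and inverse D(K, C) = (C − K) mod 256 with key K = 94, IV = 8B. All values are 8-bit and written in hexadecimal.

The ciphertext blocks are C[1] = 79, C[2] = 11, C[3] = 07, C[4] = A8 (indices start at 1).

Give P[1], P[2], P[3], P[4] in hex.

CBC decryption: P_i = D(K, C_i) ⊕ C_{i−1}, with C_{0} = IV.
P[1]: D(K, 79) = E5; E5 ⊕ 8B = 6E.
P[2]: D(K, 11) = 7D; 7D ⊕ 79 = 04.
P[3]: D(K, 07) = 73; 73 ⊕ 11 = 62.
P[4]: D(K, A8) = 14; 14 ⊕ 07 = 13.

P[1] = 6E, P[2] = 04, P[3] = 62, P[4] = 13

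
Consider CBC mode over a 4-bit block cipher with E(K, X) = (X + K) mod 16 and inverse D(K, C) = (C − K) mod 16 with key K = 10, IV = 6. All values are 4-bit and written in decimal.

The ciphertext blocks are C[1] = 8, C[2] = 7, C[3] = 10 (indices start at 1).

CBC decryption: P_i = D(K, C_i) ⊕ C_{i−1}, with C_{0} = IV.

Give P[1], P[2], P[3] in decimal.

P[1] = 8, P[2] = 5, P[3] = 7

P[1]: D(K, 8) = 14; 14 ⊕ 6 = 8.
P[2]: D(K, 7) = 13; 13 ⊕ 8 = 5.
P[3]: D(K, 10) = 0; 0 ⊕ 7 = 7.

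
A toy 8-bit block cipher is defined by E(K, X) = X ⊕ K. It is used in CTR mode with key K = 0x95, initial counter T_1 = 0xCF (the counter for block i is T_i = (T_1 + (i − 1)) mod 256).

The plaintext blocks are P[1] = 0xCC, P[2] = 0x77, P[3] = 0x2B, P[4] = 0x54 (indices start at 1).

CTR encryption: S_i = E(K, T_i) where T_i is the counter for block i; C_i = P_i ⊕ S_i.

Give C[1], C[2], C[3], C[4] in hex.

C[1]: T = 0xCF, S = E(K, T) = 0x5A; 0xCC ⊕ 0x5A = 0x96.
C[2]: T = 0xD0, S = E(K, T) = 0x45; 0x77 ⊕ 0x45 = 0x32.
C[3]: T = 0xD1, S = E(K, T) = 0x44; 0x2B ⊕ 0x44 = 0x6F.
C[4]: T = 0xD2, S = E(K, T) = 0x47; 0x54 ⊕ 0x47 = 0x13.

C[1] = 0x96, C[2] = 0x32, C[3] = 0x6F, C[4] = 0x13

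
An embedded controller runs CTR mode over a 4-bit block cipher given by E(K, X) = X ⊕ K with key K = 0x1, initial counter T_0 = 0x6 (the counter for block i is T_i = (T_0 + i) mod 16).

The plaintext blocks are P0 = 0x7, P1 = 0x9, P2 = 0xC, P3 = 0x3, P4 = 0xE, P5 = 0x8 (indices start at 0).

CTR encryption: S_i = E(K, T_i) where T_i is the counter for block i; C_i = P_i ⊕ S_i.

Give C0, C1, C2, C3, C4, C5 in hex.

C0 = 0x0, C1 = 0xF, C2 = 0x5, C3 = 0xB, C4 = 0x5, C5 = 0x2

C0: T = 0x6, S = E(K, T) = 0x7; 0x7 ⊕ 0x7 = 0x0.
C1: T = 0x7, S = E(K, T) = 0x6; 0x9 ⊕ 0x6 = 0xF.
C2: T = 0x8, S = E(K, T) = 0x9; 0xC ⊕ 0x9 = 0x5.
C3: T = 0x9, S = E(K, T) = 0x8; 0x3 ⊕ 0x8 = 0xB.
C4: T = 0xA, S = E(K, T) = 0xB; 0xE ⊕ 0xB = 0x5.
C5: T = 0xB, S = E(K, T) = 0xA; 0x8 ⊕ 0xA = 0x2.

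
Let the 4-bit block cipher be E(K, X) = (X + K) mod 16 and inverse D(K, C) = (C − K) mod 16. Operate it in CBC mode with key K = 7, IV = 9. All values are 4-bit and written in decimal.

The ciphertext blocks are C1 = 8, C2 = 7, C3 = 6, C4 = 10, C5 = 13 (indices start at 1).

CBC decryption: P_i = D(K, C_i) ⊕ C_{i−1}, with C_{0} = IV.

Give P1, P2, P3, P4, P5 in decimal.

P1: D(K, 8) = 1; 1 ⊕ 9 = 8.
P2: D(K, 7) = 0; 0 ⊕ 8 = 8.
P3: D(K, 6) = 15; 15 ⊕ 7 = 8.
P4: D(K, 10) = 3; 3 ⊕ 6 = 5.
P5: D(K, 13) = 6; 6 ⊕ 10 = 12.

P1 = 8, P2 = 8, P3 = 8, P4 = 5, P5 = 12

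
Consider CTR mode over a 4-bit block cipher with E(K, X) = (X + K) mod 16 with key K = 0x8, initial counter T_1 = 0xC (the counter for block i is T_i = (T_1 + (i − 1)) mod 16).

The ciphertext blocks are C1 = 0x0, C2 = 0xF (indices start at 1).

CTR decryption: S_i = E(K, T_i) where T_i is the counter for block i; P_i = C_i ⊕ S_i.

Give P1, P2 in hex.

P1: T = 0xC, S = E(K, T) = 0x4; 0x0 ⊕ 0x4 = 0x4.
P2: T = 0xD, S = E(K, T) = 0x5; 0xF ⊕ 0x5 = 0xA.

P1 = 0x4, P2 = 0xA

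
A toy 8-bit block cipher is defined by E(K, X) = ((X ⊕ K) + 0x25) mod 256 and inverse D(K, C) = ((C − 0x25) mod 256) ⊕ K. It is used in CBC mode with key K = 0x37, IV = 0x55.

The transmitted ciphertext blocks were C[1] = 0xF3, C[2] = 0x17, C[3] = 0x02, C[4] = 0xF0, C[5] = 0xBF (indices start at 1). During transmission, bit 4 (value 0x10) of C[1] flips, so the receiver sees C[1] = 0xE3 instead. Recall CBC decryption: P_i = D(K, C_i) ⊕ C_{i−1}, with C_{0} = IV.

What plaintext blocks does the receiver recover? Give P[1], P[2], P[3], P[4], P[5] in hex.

P[1] = 0xDC, P[2] = 0x26, P[3] = 0xFD, P[4] = 0xFE, P[5] = 0x5D

Only C[1] changed, to 0xE3. In CBC, a change in C_i garbles P_i and flips the same bit in P_{i+1}. Decrypting the received ciphertext:
P[1]: D(K, 0xE3) = 0x89; 0x89 ⊕ 0x55 = 0xDC.
P[2]: D(K, 0x17) = 0xC5; 0xC5 ⊕ 0xE3 = 0x26.
P[3]: D(K, 0x02) = 0xEA; 0xEA ⊕ 0x17 = 0xFD.
P[4]: D(K, 0xF0) = 0xFC; 0xFC ⊕ 0x02 = 0xFE.
P[5]: D(K, 0xBF) = 0xAD; 0xAD ⊕ 0xF0 = 0x5D.
Blocks that differ from the original plaintext: P[1], P[2].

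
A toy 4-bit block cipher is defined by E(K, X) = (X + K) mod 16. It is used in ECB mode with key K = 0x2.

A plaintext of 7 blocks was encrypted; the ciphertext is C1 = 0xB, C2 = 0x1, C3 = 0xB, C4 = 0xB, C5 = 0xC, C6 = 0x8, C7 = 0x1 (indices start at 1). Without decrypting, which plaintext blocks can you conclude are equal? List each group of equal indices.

P1 = P3 = P4; P2 = P7

ECB encrypts each block independently with the same key, so equal ciphertext blocks imply equal plaintext blocks.
C1 = C3 = C4 = 0xB, so P1 = P3 = P4.
C2 = C7 = 0x1, so P2 = P7.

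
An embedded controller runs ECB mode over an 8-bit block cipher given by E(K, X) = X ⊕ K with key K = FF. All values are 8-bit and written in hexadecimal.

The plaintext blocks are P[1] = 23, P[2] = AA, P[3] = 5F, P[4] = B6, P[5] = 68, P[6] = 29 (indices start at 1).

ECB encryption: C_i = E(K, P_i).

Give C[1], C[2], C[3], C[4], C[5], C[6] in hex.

C[1] = DC, C[2] = 55, C[3] = A0, C[4] = 49, C[5] = 97, C[6] = D6

C[1]: E(K, 23) = DC.
C[2]: E(K, AA) = 55.
C[3]: E(K, 5F) = A0.
C[4]: E(K, B6) = 49.
C[5]: E(K, 68) = 97.
C[6]: E(K, 29) = D6.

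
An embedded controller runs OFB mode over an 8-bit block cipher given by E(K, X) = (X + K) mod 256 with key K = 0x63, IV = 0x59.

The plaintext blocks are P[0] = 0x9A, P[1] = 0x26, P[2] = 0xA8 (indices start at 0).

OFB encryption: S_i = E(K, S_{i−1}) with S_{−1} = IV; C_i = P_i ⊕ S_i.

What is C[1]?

C[0]: S = E(K, 0x59) = 0xBC; 0x9A ⊕ 0xBC = 0x26.
C[1]: S = E(K, 0xBC) = 0x1F; 0x26 ⊕ 0x1F = 0x39.

C[1] = 0x39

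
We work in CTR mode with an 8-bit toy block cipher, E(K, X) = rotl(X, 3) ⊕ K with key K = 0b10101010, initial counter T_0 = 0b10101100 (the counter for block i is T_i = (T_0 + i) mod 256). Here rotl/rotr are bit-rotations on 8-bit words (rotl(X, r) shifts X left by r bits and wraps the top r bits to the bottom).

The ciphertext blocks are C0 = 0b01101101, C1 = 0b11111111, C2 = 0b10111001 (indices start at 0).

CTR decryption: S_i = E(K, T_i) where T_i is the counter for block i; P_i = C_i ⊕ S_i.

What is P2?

P2 = 0b01100110

P2: T = 0b10101110, S = E(K, T) = 0b11011111; 0b10111001 ⊕ 0b11011111 = 0b01100110.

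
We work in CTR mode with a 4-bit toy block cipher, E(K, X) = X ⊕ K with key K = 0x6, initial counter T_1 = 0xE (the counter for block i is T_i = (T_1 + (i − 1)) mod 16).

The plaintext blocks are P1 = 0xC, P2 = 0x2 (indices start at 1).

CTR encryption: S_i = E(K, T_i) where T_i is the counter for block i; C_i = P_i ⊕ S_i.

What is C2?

C1: T = 0xE, S = E(K, T) = 0x8; 0xC ⊕ 0x8 = 0x4.
C2: T = 0xF, S = E(K, T) = 0x9; 0x2 ⊕ 0x9 = 0xB.

C2 = 0xB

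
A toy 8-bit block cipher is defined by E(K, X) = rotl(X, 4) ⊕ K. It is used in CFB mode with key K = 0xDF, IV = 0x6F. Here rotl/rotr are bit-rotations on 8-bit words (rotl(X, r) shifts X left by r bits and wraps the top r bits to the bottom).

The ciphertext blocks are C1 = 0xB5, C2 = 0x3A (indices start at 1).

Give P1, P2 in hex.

P1 = 0x9C, P2 = 0xBE

CFB decryption: P_i = C_i ⊕ E(K, C_{i−1}), with C_{0} = IV.
P1: E(K, 0x6F) = 0x29; 0xB5 ⊕ 0x29 = 0x9C.
P2: E(K, 0xB5) = 0x84; 0x3A ⊕ 0x84 = 0xBE.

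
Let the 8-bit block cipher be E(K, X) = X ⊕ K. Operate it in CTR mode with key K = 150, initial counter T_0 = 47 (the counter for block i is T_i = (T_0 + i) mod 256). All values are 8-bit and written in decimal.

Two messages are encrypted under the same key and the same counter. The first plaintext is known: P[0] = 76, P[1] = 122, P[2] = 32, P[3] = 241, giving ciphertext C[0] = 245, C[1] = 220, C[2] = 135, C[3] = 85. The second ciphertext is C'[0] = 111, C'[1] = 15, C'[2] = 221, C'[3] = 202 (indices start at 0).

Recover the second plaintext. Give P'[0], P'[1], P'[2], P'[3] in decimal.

In CTR with a reused counter, both messages share the same keystream S_i, so C_i ⊕ C'_i = P_i ⊕ P'_i and thus P'_i = P_i ⊕ C_i ⊕ C'_i.
P'[0]: 76 ⊕ 245 ⊕ 111 = 214.
P'[1]: 122 ⊕ 220 ⊕ 15 = 169.
P'[2]: 32 ⊕ 135 ⊕ 221 = 122.
P'[3]: 241 ⊕ 85 ⊕ 202 = 110.

P'[0] = 214, P'[1] = 169, P'[2] = 122, P'[3] = 110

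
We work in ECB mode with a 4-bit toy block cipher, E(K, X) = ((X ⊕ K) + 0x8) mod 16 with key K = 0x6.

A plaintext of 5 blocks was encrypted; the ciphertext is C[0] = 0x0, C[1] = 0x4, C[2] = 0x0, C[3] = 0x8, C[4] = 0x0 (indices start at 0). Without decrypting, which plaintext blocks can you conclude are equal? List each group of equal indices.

ECB encrypts each block independently with the same key, so equal ciphertext blocks imply equal plaintext blocks.
C[0] = C[2] = C[4] = 0x0, so P[0] = P[2] = P[4].

P[0] = P[2] = P[4]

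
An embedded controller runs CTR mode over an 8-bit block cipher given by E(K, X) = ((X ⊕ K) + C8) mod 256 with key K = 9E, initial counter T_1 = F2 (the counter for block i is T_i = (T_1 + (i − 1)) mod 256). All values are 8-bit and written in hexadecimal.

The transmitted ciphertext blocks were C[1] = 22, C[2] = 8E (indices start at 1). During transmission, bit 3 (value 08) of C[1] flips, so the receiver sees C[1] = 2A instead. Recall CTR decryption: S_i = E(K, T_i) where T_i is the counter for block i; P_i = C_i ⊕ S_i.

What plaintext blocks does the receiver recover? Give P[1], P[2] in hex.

Only C[1] changed, to 2A. In CTR, a change in C_i flips the same bit in P_i only; the keystream is unaffected. Decrypting the received ciphertext:
P[1]: T = F2, S = E(K, T) = 34; 2A ⊕ 34 = 1E.
P[2]: T = F3, S = E(K, T) = 35; 8E ⊕ 35 = BB.
Blocks that differ from the original plaintext: P[1].

P[1] = 1E, P[2] = BB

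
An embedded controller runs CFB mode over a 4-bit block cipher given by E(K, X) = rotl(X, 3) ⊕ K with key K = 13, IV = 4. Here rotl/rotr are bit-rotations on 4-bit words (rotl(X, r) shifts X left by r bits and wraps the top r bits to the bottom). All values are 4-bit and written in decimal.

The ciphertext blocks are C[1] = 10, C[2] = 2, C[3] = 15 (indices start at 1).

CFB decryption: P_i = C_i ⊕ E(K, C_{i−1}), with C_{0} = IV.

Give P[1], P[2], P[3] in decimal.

P[1] = 5, P[2] = 10, P[3] = 3

P[1]: E(K, 4) = 15; 10 ⊕ 15 = 5.
P[2]: E(K, 10) = 8; 2 ⊕ 8 = 10.
P[3]: E(K, 2) = 12; 15 ⊕ 12 = 3.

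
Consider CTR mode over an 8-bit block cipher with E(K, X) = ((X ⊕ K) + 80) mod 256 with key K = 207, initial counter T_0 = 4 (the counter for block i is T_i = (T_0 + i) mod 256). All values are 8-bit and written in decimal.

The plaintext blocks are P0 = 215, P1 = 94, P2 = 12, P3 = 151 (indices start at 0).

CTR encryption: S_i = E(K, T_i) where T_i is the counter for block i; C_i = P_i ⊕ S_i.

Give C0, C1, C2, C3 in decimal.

C0: T = 4, S = E(K, T) = 27; 215 ⊕ 27 = 204.
C1: T = 5, S = E(K, T) = 26; 94 ⊕ 26 = 68.
C2: T = 6, S = E(K, T) = 25; 12 ⊕ 25 = 21.
C3: T = 7, S = E(K, T) = 24; 151 ⊕ 24 = 143.

C0 = 204, C1 = 68, C2 = 21, C3 = 143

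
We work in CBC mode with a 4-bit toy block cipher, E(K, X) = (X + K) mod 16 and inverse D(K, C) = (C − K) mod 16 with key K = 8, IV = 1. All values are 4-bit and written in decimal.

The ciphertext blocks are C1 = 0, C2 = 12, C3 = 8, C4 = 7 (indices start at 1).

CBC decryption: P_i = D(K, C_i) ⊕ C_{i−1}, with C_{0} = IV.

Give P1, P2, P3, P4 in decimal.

P1 = 9, P2 = 4, P3 = 12, P4 = 7

P1: D(K, 0) = 8; 8 ⊕ 1 = 9.
P2: D(K, 12) = 4; 4 ⊕ 0 = 4.
P3: D(K, 8) = 0; 0 ⊕ 12 = 12.
P4: D(K, 7) = 15; 15 ⊕ 8 = 7.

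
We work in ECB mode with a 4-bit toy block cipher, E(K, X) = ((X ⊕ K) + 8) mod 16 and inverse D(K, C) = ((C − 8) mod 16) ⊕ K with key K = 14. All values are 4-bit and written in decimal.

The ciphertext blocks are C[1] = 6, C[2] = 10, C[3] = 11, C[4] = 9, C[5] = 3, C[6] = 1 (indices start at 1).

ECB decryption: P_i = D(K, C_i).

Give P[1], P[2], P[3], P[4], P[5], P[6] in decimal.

P[1]: D(K, 6) = 0.
P[2]: D(K, 10) = 12.
P[3]: D(K, 11) = 13.
P[4]: D(K, 9) = 15.
P[5]: D(K, 3) = 5.
P[6]: D(K, 1) = 7.

P[1] = 0, P[2] = 12, P[3] = 13, P[4] = 15, P[5] = 5, P[6] = 7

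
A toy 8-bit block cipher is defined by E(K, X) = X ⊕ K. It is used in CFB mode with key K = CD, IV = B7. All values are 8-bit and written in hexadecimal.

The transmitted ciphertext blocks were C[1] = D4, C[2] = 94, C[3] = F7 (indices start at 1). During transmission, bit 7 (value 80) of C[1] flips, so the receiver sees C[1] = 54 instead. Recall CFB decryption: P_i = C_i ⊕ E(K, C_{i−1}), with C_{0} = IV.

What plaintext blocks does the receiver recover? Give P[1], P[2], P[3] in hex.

Only C[1] changed, to 54. In CFB, a change in C_i flips the same bit in P_i and garbles P_{i+1}. Decrypting the received ciphertext:
P[1]: E(K, B7) = 7A; 54 ⊕ 7A = 2E.
P[2]: E(K, 54) = 99; 94 ⊕ 99 = 0D.
P[3]: E(K, 94) = 59; F7 ⊕ 59 = AE.
Blocks that differ from the original plaintext: P[1], P[2].

P[1] = 2E, P[2] = 0D, P[3] = AE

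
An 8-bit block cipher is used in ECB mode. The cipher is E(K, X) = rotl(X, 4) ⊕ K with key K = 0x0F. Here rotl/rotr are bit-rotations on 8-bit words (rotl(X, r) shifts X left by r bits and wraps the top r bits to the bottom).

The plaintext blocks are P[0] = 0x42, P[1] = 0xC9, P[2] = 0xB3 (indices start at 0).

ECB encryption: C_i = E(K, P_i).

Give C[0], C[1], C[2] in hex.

C[0]: E(K, 0x42) = 0x2B.
C[1]: E(K, 0xC9) = 0x93.
C[2]: E(K, 0xB3) = 0x34.

C[0] = 0x2B, C[1] = 0x93, C[2] = 0x34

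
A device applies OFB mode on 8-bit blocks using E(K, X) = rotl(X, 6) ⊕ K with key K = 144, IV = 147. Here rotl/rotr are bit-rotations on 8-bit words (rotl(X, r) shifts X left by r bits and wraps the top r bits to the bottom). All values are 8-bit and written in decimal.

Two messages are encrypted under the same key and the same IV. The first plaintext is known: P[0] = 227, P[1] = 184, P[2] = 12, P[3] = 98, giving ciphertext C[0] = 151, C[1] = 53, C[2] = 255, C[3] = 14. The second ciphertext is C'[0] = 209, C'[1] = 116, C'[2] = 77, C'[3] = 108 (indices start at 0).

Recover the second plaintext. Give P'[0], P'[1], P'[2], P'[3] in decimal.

In OFB with a reused IV, both messages share the same keystream S_i, so C_i ⊕ C'_i = P_i ⊕ P'_i and thus P'_i = P_i ⊕ C_i ⊕ C'_i.
P'[0]: 227 ⊕ 151 ⊕ 209 = 165.
P'[1]: 184 ⊕ 53 ⊕ 116 = 249.
P'[2]: 12 ⊕ 255 ⊕ 77 = 190.
P'[3]: 98 ⊕ 14 ⊕ 108 = 0.

P'[0] = 165, P'[1] = 249, P'[2] = 190, P'[3] = 0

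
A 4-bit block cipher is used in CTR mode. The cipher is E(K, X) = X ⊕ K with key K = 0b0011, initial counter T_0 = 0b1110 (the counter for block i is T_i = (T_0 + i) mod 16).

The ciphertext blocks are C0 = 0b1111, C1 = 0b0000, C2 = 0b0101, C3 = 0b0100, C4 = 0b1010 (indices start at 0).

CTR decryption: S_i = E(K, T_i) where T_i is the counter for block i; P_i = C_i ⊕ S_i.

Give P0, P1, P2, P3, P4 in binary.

P0: T = 0b1110, S = E(K, T) = 0b1101; 0b1111 ⊕ 0b1101 = 0b0010.
P1: T = 0b1111, S = E(K, T) = 0b1100; 0b0000 ⊕ 0b1100 = 0b1100.
P2: T = 0b0000, S = E(K, T) = 0b0011; 0b0101 ⊕ 0b0011 = 0b0110.
P3: T = 0b0001, S = E(K, T) = 0b0010; 0b0100 ⊕ 0b0010 = 0b0110.
P4: T = 0b0010, S = E(K, T) = 0b0001; 0b1010 ⊕ 0b0001 = 0b1011.

P0 = 0b0010, P1 = 0b1100, P2 = 0b0110, P3 = 0b0110, P4 = 0b1011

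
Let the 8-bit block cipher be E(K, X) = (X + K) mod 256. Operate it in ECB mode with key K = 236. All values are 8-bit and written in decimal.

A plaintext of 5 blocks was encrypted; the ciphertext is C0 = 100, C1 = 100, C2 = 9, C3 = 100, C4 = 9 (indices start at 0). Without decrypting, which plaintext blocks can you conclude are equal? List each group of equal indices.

P0 = P1 = P3; P2 = P4

ECB encrypts each block independently with the same key, so equal ciphertext blocks imply equal plaintext blocks.
C0 = C1 = C3 = 100, so P0 = P1 = P3.
C2 = C4 = 9, so P2 = P4.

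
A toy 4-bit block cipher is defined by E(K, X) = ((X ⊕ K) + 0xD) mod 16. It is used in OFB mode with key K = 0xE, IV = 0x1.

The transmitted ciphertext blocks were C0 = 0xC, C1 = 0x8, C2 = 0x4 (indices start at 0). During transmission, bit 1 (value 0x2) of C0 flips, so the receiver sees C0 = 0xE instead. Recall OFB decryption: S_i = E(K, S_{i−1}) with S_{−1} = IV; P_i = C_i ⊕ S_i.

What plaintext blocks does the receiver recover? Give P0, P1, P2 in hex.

P0 = 0x2, P1 = 0x7, P2 = 0xA

Only C0 changed, to 0xE. In OFB, a change in C_i flips the same bit in P_i only; the keystream is unaffected. Decrypting the received ciphertext:
P0: S = E(K, 0x1) = 0xC; 0xE ⊕ 0xC = 0x2.
P1: S = E(K, 0xC) = 0xF; 0x8 ⊕ 0xF = 0x7.
P2: S = E(K, 0xF) = 0xE; 0x4 ⊕ 0xE = 0xA.
Blocks that differ from the original plaintext: P0.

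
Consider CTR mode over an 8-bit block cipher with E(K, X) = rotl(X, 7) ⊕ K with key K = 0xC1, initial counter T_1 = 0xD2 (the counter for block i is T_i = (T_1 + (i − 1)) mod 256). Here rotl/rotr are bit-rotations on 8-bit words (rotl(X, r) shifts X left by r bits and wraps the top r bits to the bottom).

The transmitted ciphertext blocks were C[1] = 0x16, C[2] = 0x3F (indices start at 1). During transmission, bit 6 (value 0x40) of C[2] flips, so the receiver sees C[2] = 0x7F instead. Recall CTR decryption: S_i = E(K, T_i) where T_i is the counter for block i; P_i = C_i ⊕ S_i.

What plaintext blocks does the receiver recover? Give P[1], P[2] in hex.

Only C[2] changed, to 0x7F. In CTR, a change in C_i flips the same bit in P_i only; the keystream is unaffected. Decrypting the received ciphertext:
P[1]: T = 0xD2, S = E(K, T) = 0xA8; 0x16 ⊕ 0xA8 = 0xBE.
P[2]: T = 0xD3, S = E(K, T) = 0x28; 0x7F ⊕ 0x28 = 0x57.
Blocks that differ from the original plaintext: P[2].

P[1] = 0xBE, P[2] = 0x57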